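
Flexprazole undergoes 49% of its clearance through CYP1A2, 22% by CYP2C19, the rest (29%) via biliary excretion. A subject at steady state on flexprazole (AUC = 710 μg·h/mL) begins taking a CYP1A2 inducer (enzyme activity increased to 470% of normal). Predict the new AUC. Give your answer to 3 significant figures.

252 μg·h/mL

The CYP1A2 pathway (49% of clearance) is boosted to 4.7× activity: 0.49 × 4.7 = 2.303.
CYP2C19 (22%) and the residual 29% are unaffected.
New clearance relative to baseline: 2.303 + 0.22 + 0.29 = 2.813.
With dosing unchanged, AUC scales as 1/CL: 710 / 2.813 = 252 μg·h/mL.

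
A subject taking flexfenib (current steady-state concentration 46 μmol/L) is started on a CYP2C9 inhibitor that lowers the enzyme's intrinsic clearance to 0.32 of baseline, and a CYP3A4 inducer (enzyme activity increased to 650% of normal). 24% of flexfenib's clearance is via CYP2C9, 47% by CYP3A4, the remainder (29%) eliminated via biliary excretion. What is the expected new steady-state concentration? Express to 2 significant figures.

The CYP2C9 pathway (24% of clearance) drops to 0.32× activity: 0.24 × 0.32 = 0.0768.
The CYP3A4 pathway (47% of clearance) is boosted to 6.5× activity: 0.47 × 6.5 = 3.055.
Non-CYP routes (29%) are unchanged.
Relative clearance = 0.0768 + 3.055 + 0.29 = 3.4218.
Steady-state concentration ∝ 1/CL: new value = 46 / 3.4218 = 13 μmol/L.

13 μmol/L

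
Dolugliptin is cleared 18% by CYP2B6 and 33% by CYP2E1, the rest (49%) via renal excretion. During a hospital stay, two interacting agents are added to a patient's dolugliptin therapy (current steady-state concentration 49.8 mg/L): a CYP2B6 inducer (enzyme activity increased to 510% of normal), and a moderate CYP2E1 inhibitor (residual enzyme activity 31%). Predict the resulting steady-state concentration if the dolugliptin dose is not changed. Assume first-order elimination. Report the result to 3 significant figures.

The CYP2B6 pathway (18% of clearance) rises to 5.1× activity: 0.18 × 5.1 = 0.918.
The CYP2E1 pathway (33% of clearance) falls to 0.31× activity: 0.33 × 0.31 = 0.1023.
Non-CYP routes (49%) are unchanged.
Relative clearance = 0.918 + 0.1023 + 0.49 = 1.5103.
Dividing the baseline by the relative clearance: 49.8 / 1.5103 = 33.0 mg/L.

33.0 mg/L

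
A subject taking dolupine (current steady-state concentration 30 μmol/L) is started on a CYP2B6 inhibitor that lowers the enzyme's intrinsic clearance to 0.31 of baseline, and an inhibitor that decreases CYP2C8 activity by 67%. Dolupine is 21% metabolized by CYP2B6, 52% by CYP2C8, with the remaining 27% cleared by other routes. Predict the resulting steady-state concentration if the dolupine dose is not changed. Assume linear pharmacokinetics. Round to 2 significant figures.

59 μmol/L

The CYP2B6 pathway (21% of clearance) drops to 0.31× activity: 0.21 × 0.31 = 0.0651.
The CYP2C8 pathway (52% of clearance) drops to 0.33× activity: 0.52 × 0.33 = 0.1716.
Non-CYP routes (27%) are unchanged.
Relative clearance = 0.0651 + 0.1716 + 0.27 = 0.5067.
New steady-state concentration = 30 / 0.5067 = 59 μmol/L (concentration scales inversely with clearance).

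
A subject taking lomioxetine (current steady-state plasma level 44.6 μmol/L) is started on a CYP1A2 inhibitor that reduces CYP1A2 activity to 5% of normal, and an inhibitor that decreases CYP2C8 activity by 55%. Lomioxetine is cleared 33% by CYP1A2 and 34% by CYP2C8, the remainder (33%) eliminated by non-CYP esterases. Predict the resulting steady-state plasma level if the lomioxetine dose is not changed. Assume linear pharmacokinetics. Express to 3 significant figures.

89.3 μmol/L

The CYP1A2 pathway (33% of clearance) drops to 0.05× activity: 0.33 × 0.05 = 0.0165.
The CYP2C8 pathway (34% of clearance) falls to 0.45× activity: 0.34 × 0.45 = 0.153.
The remaining 33% of clearance is unaffected.
Relative clearance = 0.0165 + 0.153 + 0.33 = 0.4995.
New steady-state plasma level = 44.6 / 0.4995 = 89.3 μmol/L (concentration scales inversely with clearance).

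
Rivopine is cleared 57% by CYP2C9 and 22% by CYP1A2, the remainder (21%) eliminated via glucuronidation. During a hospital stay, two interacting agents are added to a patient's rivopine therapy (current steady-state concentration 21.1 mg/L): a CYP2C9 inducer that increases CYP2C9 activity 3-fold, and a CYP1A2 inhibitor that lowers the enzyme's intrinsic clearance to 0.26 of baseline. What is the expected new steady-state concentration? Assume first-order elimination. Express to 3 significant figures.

10.7 mg/L

CYP2C9: 0.57 × 3 = 1.71
CYP1A2: 0.22 × 0.26 = 0.0572
Other: 0.21 (unchanged)
CL_new/CL_old = 1.71 + 0.0572 + 0.21 = 1.9772.
Steady-state concentration ∝ 1/CL: new value = 21.1 / 1.9772 = 10.7 mg/L.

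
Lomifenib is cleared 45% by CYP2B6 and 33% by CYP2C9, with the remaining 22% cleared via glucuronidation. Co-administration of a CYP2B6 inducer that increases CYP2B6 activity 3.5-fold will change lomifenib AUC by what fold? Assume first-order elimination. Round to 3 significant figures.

0.471

CYP2B6: 0.45 × 3.5 = 1.575
CYP2C9: 0.33 (unchanged)
Other: 0.22 (unchanged)
Relative clearance = 1.575 + 0.33 + 0.22 = 2.125.
AUC is inversely proportional to clearance, so the fold-change is 1 / 2.125 = 0.471.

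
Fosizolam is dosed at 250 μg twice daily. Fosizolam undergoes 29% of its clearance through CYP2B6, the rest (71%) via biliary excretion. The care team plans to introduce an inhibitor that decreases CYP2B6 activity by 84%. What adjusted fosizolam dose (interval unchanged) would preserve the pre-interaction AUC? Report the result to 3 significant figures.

The CYP2B6 pathway (29% of clearance) drops to 0.16× activity: 0.29 × 0.16 = 0.0464.
Non-CYP routes (71%) are unchanged.
New clearance relative to baseline: 0.0464 + 0.71 = 0.7564.
To maintain the same steady-state level, dose must scale with clearance: new dose = 250 × 0.7564 = 189 μg.

189 μg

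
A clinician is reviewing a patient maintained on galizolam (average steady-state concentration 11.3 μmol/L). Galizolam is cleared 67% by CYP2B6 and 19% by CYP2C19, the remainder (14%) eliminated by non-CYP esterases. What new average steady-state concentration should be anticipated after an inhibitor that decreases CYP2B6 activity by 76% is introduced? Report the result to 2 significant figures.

The CYP2B6 pathway (67% of clearance) falls to 0.24× activity: 0.67 × 0.24 = 0.1608.
CYP2C19 (19%) and the residual 14% are unaffected.
New clearance relative to baseline: 0.1608 + 0.19 + 0.14 = 0.4908.
New average steady-state concentration = baseline ÷ relative clearance = 11.3 / 0.4908 = 23 μmol/L.

23 μmol/L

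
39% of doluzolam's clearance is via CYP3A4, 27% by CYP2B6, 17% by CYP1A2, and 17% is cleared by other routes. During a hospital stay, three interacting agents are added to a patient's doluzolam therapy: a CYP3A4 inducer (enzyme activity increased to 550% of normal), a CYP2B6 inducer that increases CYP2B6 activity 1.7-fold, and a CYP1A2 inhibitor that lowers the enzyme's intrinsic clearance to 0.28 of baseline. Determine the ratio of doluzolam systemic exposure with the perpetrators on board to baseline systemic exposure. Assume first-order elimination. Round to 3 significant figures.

0.354

The CYP3A4 pathway (39% of clearance) rises to 5.5× activity: 0.39 × 5.5 = 2.145.
The CYP2B6 pathway (27% of clearance) is boosted to 1.7× activity: 0.27 × 1.7 = 0.459.
The CYP1A2 pathway (17% of clearance) is reduced to 0.28× activity: 0.17 × 0.28 = 0.0476.
The remaining 17% of clearance is unaffected.
New clearance relative to baseline: 2.145 + 0.459 + 0.0476 + 0.17 = 2.8216.
Because systemic exposure varies inversely with clearance, the combined effect is 1 / 2.8216 = 0.354.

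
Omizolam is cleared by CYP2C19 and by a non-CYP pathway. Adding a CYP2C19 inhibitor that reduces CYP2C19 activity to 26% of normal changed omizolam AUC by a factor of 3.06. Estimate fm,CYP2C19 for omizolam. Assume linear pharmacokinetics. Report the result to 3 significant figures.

Write x for the fraction cleared via CYP2C19. The observed AUC change means clearance fell to 1/3.06 = 0.3268 of baseline.
Only the CYP2C19 route changed, so 0.3268 = x·0.26 + (1 − x), giving x = 0.910.

0.910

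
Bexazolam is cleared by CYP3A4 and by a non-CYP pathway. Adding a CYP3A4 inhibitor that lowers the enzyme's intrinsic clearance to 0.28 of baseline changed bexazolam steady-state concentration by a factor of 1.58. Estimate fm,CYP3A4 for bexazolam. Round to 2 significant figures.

Let fm be the CYP3A4 fraction. New clearance relative to baseline = fm × 0.28 + (1 − fm).
Steady-state concentration ratio = 1 / (new CL fraction), so new CL fraction = 1 / 1.58 = 0.6329.
fm × 0.28 + 1 − fm = 0.6329  ⇒  fm × (0.28 − 1) = −0.3671  ⇒  fm = 0.51.

0.51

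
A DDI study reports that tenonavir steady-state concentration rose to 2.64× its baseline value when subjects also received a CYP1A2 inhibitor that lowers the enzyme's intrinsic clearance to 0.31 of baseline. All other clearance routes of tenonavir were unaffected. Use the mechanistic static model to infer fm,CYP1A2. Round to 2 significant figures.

CL'/CL = 1 / 2.64 = 0.3788
0.31·fm + (1 − fm) = 0.3788
fm = (0.3788 − 1) / (0.31 − 1) = 0.90

0.90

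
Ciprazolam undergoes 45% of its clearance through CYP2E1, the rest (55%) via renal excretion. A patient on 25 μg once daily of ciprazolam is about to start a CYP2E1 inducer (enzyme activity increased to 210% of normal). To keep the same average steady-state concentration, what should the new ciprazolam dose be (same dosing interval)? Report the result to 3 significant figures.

CYP2E1: 0.45 × 2.1 = 0.945
Other: 0.55 (unchanged)
Relative clearance = 0.945 + 0.55 = 1.495.
Css,avg = (dose rate)/CL, so holding Css fixed requires dose ∝ CL: 25 × 1.495 = 37.4 μg.

37.4 μg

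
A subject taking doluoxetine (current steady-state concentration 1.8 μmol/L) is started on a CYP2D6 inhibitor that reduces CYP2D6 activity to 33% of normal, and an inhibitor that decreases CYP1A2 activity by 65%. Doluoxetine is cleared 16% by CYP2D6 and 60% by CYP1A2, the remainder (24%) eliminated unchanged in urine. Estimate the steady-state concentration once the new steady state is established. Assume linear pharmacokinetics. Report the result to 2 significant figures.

CYP2D6: 0.16 × 0.33 = 0.0528
CYP1A2: 0.6 × 0.35 = 0.21
Other: 0.24 (unchanged)
New clearance relative to baseline: 0.0528 + 0.21 + 0.24 = 0.5028.
Dividing the baseline by the relative clearance: 1.8 / 0.5028 = 3.6 μmol/L.

3.6 μmol/L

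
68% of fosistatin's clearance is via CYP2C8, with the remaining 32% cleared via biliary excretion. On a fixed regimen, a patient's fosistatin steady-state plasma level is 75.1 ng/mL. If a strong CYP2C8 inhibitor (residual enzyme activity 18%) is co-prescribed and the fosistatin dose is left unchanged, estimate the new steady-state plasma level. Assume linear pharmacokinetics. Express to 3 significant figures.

The CYP2C8 pathway (68% of clearance) is reduced to 0.18× activity: 0.68 × 0.18 = 0.1224.
Non-CYP routes (32%) are unchanged.
CL_new/CL_old = 0.1224 + 0.32 = 0.4424.
With dosing unchanged, steady-state plasma level scales as 1/CL: 75.1 / 0.4424 = 170 ng/mL.

170 ng/mL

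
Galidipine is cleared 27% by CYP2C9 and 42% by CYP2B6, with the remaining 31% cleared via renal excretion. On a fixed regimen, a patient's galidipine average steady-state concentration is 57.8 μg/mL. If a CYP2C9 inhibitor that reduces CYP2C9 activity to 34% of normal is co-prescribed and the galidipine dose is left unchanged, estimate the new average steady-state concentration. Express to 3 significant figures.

The CYP2C9 pathway (27% of clearance) falls to 0.34× activity: 0.27 × 0.34 = 0.0918.
CYP2B6 (42%) and the residual 31% are unaffected.
Relative clearance = 0.0918 + 0.42 + 0.31 = 0.8218.
Average steady-state concentration ∝ 1/CL, so new value = 57.8 / 0.8218 = 70.3 μg/mL.

70.3 μg/mL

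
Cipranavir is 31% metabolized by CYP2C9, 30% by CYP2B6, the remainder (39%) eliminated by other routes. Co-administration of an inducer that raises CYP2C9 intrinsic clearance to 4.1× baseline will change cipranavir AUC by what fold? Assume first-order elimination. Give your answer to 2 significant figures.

0.51

The CYP2C9 pathway (31% of clearance) rises to 4.1× activity: 0.31 × 4.1 = 1.271.
CYP2B6 (30%) and the residual 39% are unaffected.
New clearance relative to baseline: 1.271 + 0.3 + 0.39 = 1.961.
Since AUC ∝ 1/CL, the ratio is 1 / 1.961 = 0.51.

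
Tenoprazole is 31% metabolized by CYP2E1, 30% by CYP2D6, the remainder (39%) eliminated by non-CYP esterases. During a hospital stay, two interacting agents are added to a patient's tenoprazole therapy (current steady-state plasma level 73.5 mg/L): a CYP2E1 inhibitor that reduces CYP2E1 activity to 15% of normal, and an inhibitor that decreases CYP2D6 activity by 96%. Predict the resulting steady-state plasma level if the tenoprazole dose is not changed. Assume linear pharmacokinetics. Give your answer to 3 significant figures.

164 mg/L

The CYP2E1 pathway (31% of clearance) drops to 0.15× activity: 0.31 × 0.15 = 0.0465.
The CYP2D6 pathway (30% of clearance) drops to 0.04× activity: 0.3 × 0.04 = 0.012.
Non-CYP routes (39%) are unchanged.
Relative clearance = 0.0465 + 0.012 + 0.39 = 0.4485.
Dividing the baseline by the relative clearance: 73.5 / 0.4485 = 164 mg/L.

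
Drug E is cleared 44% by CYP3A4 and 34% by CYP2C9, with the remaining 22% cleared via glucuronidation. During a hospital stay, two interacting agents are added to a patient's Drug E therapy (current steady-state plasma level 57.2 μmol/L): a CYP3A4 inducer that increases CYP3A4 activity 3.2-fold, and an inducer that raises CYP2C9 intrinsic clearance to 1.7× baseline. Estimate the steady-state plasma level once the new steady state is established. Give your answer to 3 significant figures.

25.9 μmol/L

The CYP3A4 pathway (44% of clearance) is boosted to 3.2× activity: 0.44 × 3.2 = 1.408.
The CYP2C9 pathway (34% of clearance) rises to 1.7× activity: 0.34 × 1.7 = 0.578.
The remaining 22% of clearance is unaffected.
CL_new/CL_old = 1.408 + 0.578 + 0.22 = 2.206.
Steady-state plasma level ∝ 1/CL: new value = 57.2 / 2.206 = 25.9 μmol/L.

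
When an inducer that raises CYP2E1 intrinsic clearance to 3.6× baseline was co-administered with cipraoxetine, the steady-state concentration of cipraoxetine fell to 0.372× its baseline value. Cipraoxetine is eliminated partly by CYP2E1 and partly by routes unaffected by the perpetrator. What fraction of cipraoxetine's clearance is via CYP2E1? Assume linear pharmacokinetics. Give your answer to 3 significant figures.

0.649

CL'/CL = 1 / 0.372 = 2.688
3.6·fm + (1 − fm) = 2.688
fm = (2.688 − 1) / (3.6 − 1) = 0.649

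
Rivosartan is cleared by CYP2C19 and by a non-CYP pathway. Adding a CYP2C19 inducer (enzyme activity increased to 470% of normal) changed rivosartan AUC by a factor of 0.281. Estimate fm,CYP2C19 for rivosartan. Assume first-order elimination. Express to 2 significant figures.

CL'/CL = 1 / 0.281 = 3.559
4.7·fm + (1 − fm) = 3.559
fm = (3.559 − 1) / (4.7 − 1) = 0.69

0.69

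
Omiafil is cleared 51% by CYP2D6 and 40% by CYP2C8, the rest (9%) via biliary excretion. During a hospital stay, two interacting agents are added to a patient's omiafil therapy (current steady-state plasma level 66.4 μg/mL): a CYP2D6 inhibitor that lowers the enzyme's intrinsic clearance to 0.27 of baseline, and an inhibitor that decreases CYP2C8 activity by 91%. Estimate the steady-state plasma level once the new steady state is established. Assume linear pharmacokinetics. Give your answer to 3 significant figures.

CYP2D6: 0.51 × 0.27 = 0.1377
CYP2C8: 0.4 × 0.09 = 0.036
Other: 0.09 (unchanged)
Relative clearance = 0.1377 + 0.036 + 0.09 = 0.2637.
New steady-state plasma level = 66.4 / 0.2637 = 252 μg/mL (concentration scales inversely with clearance).

252 μg/mL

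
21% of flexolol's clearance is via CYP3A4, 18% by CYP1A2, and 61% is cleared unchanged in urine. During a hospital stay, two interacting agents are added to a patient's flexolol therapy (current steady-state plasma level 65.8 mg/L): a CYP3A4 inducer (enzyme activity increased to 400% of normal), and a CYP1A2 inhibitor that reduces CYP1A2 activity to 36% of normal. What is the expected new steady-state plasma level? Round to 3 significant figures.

43.4 mg/L

The CYP3A4 pathway (21% of clearance) increases to 4× activity: 0.21 × 4 = 0.84.
The CYP1A2 pathway (18% of clearance) falls to 0.36× activity: 0.18 × 0.36 = 0.0648.
The remaining 61% of clearance is unaffected.
Relative clearance = 0.84 + 0.0648 + 0.61 = 1.5148.
Dividing the baseline by the relative clearance: 65.8 / 1.5148 = 43.4 mg/L.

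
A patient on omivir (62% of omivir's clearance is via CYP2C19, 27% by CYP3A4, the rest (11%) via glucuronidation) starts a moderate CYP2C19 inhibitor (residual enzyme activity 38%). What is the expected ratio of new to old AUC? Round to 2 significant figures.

1.6

CYP2C19: 0.62 × 0.38 = 0.2356
CYP3A4: 0.27 (unchanged)
Other: 0.11 (unchanged)
Relative clearance = 0.2356 + 0.27 + 0.11 = 0.6156.
AUC ratio = CL_old/CL_new = 1 / 0.6156 = 1.6.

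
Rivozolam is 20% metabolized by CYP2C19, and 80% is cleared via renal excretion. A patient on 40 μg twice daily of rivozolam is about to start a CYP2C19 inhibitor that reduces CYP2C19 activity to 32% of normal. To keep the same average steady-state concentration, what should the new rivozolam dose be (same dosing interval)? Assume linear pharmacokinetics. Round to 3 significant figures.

34.6 μg

The CYP2C19 pathway (20% of clearance) falls to 0.32× activity: 0.2 × 0.32 = 0.064.
The remaining 80% of clearance is unaffected.
CL_new/CL_old = 0.064 + 0.8 = 0.864.
Exposure is unchanged when dose changes in proportion to clearance. New dose = 40 μg × 0.864 = 34.6 μg.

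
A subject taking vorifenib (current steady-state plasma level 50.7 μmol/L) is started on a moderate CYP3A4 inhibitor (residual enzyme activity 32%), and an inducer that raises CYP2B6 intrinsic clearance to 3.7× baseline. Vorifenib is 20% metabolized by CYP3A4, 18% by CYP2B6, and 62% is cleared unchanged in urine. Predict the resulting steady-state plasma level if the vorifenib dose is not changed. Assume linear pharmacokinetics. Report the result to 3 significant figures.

37.6 μmol/L

The CYP3A4 pathway (20% of clearance) falls to 0.32× activity: 0.2 × 0.32 = 0.064.
The CYP2B6 pathway (18% of clearance) increases to 3.7× activity: 0.18 × 3.7 = 0.666.
Non-CYP routes (62%) are unchanged.
New clearance relative to baseline: 0.064 + 0.666 + 0.62 = 1.35.
Steady-state plasma level ∝ 1/CL: new value = 50.7 / 1.35 = 37.6 μmol/L.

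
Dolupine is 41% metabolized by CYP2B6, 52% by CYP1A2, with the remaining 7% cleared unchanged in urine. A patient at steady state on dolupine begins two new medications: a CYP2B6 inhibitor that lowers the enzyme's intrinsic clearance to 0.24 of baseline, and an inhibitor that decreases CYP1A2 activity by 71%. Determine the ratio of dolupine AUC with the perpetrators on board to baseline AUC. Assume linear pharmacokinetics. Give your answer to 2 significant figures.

3.1

CYP2B6: 0.41 × 0.24 = 0.0984
CYP1A2: 0.52 × 0.29 = 0.1508
Other: 0.07 (unchanged)
CL_new/CL_old = 0.0984 + 0.1508 + 0.07 = 0.3192.
Net AUC ratio = 1 / 0.3192 = 3.1.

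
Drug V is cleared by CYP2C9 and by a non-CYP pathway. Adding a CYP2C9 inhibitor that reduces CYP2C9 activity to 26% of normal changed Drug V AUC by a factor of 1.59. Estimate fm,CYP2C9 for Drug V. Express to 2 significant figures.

Write x for the fraction cleared via CYP2C9. The observed AUC change means clearance fell to 1/1.59 = 0.6289 of baseline.
Only the CYP2C9 route changed, so 0.6289 = x·0.26 + (1 − x), giving x = 0.50.

0.50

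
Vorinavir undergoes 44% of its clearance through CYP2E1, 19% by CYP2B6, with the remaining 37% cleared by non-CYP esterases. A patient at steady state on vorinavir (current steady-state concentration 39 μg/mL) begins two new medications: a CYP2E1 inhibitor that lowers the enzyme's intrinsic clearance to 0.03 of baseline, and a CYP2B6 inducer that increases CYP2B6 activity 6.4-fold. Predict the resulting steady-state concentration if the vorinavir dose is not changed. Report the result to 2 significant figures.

The CYP2E1 pathway (44% of clearance) falls to 0.03× activity: 0.44 × 0.03 = 0.0132.
The CYP2B6 pathway (19% of clearance) is boosted to 6.4× activity: 0.19 × 6.4 = 1.216.
The remaining 37% of clearance is unaffected.
New clearance relative to baseline: 0.0132 + 1.216 + 0.37 = 1.5992.
New steady-state concentration = 39 / 1.5992 = 24 μg/mL (concentration scales inversely with clearance).

24 μg/mL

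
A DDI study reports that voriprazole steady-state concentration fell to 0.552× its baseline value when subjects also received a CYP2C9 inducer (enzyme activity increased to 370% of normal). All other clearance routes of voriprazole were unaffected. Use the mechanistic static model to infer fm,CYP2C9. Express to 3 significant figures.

Call the CYP2C9 fraction fm. After the interaction, CL_new/CL_old = fm × 3.7 + (1 − fm).
Steady-state concentration ratio = 1 / (new CL fraction), so new CL fraction = 1 / 0.552 = 1.812.
fm × 3.7 + 1 − fm = 1.812  ⇒  fm × (3.7 − 1) = 0.8116  ⇒  fm = 0.301.

0.301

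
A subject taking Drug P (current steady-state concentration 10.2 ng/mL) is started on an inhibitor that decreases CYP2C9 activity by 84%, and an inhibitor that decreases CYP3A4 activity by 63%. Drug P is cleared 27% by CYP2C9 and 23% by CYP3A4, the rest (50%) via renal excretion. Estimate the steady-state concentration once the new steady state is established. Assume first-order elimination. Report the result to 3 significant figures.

CYP2C9: 0.27 × 0.16 = 0.0432
CYP3A4: 0.23 × 0.37 = 0.0851
Other: 0.5 (unchanged)
CL_new/CL_old = 0.0432 + 0.0851 + 0.5 = 0.6283.
New steady-state concentration = 10.2 / 0.6283 = 16.2 ng/mL (concentration scales inversely with clearance).

16.2 ng/mL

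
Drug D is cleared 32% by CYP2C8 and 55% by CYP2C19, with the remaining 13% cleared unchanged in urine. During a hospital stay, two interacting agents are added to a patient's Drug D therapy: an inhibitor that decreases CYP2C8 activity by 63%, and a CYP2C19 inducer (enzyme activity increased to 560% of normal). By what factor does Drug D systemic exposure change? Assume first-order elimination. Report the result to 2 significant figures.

CYP2C8: 0.32 × 0.37 = 0.1184
CYP2C19: 0.55 × 5.6 = 3.08
Other: 0.13 (unchanged)
Relative clearance = 0.1184 + 3.08 + 0.13 = 3.3284.
Because systemic exposure varies inversely with clearance, the combined effect is 1 / 3.3284 = 0.30.

0.30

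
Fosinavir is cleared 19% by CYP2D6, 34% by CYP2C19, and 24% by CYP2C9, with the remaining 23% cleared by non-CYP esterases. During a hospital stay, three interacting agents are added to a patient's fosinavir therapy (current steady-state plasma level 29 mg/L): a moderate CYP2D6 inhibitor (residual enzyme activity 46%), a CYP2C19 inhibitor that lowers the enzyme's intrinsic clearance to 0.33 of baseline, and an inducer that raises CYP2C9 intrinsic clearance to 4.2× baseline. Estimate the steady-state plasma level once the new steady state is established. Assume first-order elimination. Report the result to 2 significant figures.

The CYP2D6 pathway (19% of clearance) is reduced to 0.46× activity: 0.19 × 0.46 = 0.0874.
The CYP2C19 pathway (34% of clearance) is reduced to 0.33× activity: 0.34 × 0.33 = 0.1122.
The CYP2C9 pathway (24% of clearance) increases to 4.2× activity: 0.24 × 4.2 = 1.008.
The remaining 23% of clearance is unaffected.
New clearance relative to baseline: 0.0874 + 0.1122 + 1.008 + 0.23 = 1.4376.
Steady-state plasma level ∝ 1/CL: new value = 29 / 1.4376 = 20 mg/L.

20 mg/L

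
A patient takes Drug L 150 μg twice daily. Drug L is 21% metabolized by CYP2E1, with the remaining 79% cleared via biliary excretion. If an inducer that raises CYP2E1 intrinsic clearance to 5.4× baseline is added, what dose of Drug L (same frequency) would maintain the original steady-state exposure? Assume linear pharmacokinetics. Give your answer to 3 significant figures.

CYP2E1: 0.21 × 5.4 = 1.134
Other: 0.79 (unchanged)
Relative clearance = 1.134 + 0.79 = 1.924.
Css,avg = (dose rate)/CL, so holding Css fixed requires dose ∝ CL: 150 × 1.924 = 289 μg.

289 μg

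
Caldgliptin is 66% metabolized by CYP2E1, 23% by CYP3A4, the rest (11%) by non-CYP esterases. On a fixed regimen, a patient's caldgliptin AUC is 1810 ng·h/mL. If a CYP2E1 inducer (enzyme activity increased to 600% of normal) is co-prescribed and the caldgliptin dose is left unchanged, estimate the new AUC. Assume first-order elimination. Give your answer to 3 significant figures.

CYP2E1: 0.66 × 6 = 3.96
CYP3A4: 0.23 (unchanged)
Other: 0.11 (unchanged)
New clearance relative to baseline: 3.96 + 0.23 + 0.11 = 4.3.
With dosing unchanged, AUC scales as 1/CL: 1810 / 4.3 = 421 ng·h/mL.

421 ng·h/mL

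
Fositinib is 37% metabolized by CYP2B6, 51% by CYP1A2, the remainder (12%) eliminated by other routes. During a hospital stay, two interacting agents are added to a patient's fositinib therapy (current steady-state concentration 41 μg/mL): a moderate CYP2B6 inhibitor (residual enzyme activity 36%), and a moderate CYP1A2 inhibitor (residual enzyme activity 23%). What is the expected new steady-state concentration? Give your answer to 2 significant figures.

1.1 × 10² μg/mL

The CYP2B6 pathway (37% of clearance) is reduced to 0.36× activity: 0.37 × 0.36 = 0.1332.
The CYP1A2 pathway (51% of clearance) falls to 0.23× activity: 0.51 × 0.23 = 0.1173.
Non-CYP routes (12%) are unchanged.
New clearance relative to baseline: 0.1332 + 0.1173 + 0.12 = 0.3705.
Dividing the baseline by the relative clearance: 41 / 0.3705 = 1.1 × 10² μg/mL.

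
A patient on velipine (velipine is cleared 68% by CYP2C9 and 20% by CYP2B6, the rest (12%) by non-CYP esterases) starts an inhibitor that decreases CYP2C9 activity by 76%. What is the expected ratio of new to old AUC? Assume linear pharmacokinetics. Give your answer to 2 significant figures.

The CYP2C9 pathway (68% of clearance) is reduced to 0.24× activity: 0.68 × 0.24 = 0.1632.
CYP2B6 (20%) and the residual 12% are unaffected.
Relative clearance = 0.1632 + 0.2 + 0.12 = 0.4832.
AUC is inversely proportional to clearance, so the fold-change is 1 / 0.4832 = 2.1.

2.1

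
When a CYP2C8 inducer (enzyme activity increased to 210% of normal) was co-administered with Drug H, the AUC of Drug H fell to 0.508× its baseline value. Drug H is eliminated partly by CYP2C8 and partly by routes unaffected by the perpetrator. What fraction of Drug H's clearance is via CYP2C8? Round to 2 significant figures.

0.88

Call the CYP2C8 fraction fm. After the interaction, CL_new/CL_old = fm × 2.1 + (1 − fm).
AUC ratio = 1 / (new CL fraction), so new CL fraction = 1 / 0.508 = 1.969.
fm × 2.1 + 1 − fm = 1.969  ⇒  fm × (2.1 − 1) = 0.9685  ⇒  fm = 0.88.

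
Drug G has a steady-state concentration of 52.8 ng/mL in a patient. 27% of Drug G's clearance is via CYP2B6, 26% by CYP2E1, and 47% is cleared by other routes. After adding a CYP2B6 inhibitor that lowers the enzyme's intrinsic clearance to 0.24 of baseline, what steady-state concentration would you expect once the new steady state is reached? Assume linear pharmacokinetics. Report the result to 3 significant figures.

66.4 ng/mL

The CYP2B6 pathway (27% of clearance) drops to 0.24× activity: 0.27 × 0.24 = 0.0648.
CYP2E1 (26%) and the residual 47% are unaffected.
Relative clearance = 0.0648 + 0.26 + 0.47 = 0.7948.
With dosing unchanged, steady-state concentration scales as 1/CL: 52.8 / 0.7948 = 66.4 ng/mL.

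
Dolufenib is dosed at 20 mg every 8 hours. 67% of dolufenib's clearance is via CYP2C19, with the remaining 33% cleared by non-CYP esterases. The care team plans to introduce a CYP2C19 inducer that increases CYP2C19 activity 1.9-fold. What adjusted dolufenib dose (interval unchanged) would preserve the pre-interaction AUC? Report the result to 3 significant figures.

32.1 mg

The CYP2C19 pathway (67% of clearance) rises to 1.9× activity: 0.67 × 1.9 = 1.273.
Non-CYP routes (33%) are unchanged.
Relative clearance = 1.273 + 0.33 = 1.603.
Exposure is unchanged when dose changes in proportion to clearance. New dose = 20 mg × 1.603 = 32.1 mg.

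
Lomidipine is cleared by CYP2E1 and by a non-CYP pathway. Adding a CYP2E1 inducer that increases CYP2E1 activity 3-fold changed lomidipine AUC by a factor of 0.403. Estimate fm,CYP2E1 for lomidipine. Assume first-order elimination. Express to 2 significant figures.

CL'/CL = 1 / 0.403 = 2.481
3·fm + (1 − fm) = 2.481
fm = (2.481 − 1) / (3 − 1) = 0.74

0.74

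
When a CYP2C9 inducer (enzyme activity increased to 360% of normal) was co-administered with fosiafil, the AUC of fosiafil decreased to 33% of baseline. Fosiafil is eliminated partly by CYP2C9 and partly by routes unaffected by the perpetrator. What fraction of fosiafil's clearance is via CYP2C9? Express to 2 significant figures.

Write x for the fraction cleared via CYP2C9. The observed AUC change means clearance rose to 1/0.330 = 3.03 of baseline.
Setting x·3.6 + (1 − x) = 3.03 and solving: x = (3.03 − 1)/(3.6 − 1) = 0.78.

0.78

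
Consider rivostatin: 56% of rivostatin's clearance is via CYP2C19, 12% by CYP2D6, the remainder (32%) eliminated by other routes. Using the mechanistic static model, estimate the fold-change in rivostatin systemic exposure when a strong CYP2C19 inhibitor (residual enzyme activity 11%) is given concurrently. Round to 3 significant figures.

The CYP2C19 pathway (56% of clearance) drops to 0.11× activity: 0.56 × 0.11 = 0.0616.
CYP2D6 (12%) and the residual 32% are unaffected.
CL_new/CL_old = 0.0616 + 0.12 + 0.32 = 0.5016.
Since systemic exposure ∝ 1/CL, the ratio is 1 / 0.5016 = 1.99.

1.99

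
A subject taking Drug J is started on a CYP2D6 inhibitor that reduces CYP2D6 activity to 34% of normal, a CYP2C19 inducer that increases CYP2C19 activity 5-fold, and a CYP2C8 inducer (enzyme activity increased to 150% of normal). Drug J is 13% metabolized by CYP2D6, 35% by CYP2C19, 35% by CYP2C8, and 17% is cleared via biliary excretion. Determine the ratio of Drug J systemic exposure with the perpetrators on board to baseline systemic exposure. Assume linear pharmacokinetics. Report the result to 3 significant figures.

0.402

CYP2D6: 0.13 × 0.34 = 0.0442
CYP2C19: 0.35 × 5 = 1.75
CYP2C8: 0.35 × 1.5 = 0.525
Other: 0.17 (unchanged)
CL_new/CL_old = 0.0442 + 1.75 + 0.525 + 0.17 = 2.4892.
Net systemic exposure ratio = 1 / 2.4892 = 0.402.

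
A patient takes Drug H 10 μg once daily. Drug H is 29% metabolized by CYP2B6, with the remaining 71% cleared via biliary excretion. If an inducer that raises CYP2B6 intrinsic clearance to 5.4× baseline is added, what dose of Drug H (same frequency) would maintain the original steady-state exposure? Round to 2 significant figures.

23 μg

The CYP2B6 pathway (29% of clearance) increases to 5.4× activity: 0.29 × 5.4 = 1.566.
The remaining 71% of clearance is unaffected.
CL_new/CL_old = 1.566 + 0.71 = 2.276.
To maintain the same steady-state level, dose must scale with clearance: new dose = 10 × 2.276 = 23 μg.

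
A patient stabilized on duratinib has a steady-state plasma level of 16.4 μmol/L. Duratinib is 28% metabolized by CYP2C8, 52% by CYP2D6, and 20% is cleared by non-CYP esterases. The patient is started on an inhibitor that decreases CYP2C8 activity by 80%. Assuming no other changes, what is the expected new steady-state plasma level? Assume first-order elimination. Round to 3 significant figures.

The CYP2C8 pathway (28% of clearance) is reduced to 0.2× activity: 0.28 × 0.2 = 0.056.
CYP2D6 (52%) and the residual 20% are unaffected.
New clearance relative to baseline: 0.056 + 0.52 + 0.2 = 0.776.
With dosing unchanged, steady-state plasma level scales as 1/CL: 16.4 / 0.776 = 21.1 μmol/L.

21.1 μmol/L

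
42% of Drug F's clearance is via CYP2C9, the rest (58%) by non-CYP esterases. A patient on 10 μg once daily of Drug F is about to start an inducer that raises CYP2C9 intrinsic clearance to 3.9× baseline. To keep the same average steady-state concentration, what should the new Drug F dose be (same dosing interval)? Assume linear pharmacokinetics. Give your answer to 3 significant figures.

22.2 μg

The CYP2C9 pathway (42% of clearance) rises to 3.9× activity: 0.42 × 3.9 = 1.638.
The remaining 58% of clearance is unaffected.
Relative clearance = 1.638 + 0.58 = 2.218.
To maintain the same steady-state level, dose must scale with clearance: new dose = 10 × 2.218 = 22.2 μg.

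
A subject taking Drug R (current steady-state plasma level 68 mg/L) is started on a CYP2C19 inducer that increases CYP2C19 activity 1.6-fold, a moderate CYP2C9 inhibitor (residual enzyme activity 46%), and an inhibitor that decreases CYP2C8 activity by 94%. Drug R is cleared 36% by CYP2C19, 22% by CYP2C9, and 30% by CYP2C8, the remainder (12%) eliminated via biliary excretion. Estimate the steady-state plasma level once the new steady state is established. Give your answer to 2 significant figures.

CYP2C19: 0.36 × 1.6 = 0.576
CYP2C9: 0.22 × 0.46 = 0.1012
CYP2C8: 0.3 × 0.06 = 0.018
Other: 0.12 (unchanged)
CL_new/CL_old = 0.576 + 0.1012 + 0.018 + 0.12 = 0.8152.
Dividing the baseline by the relative clearance: 68 / 0.8152 = 83 mg/L.

83 mg/L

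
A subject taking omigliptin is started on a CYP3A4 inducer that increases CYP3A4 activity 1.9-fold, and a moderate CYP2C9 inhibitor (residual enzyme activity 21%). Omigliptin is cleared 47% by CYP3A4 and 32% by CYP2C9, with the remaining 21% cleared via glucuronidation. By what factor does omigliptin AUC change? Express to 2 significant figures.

CYP3A4: 0.47 × 1.9 = 0.893
CYP2C9: 0.32 × 0.21 = 0.0672
Other: 0.21 (unchanged)
Relative clearance = 0.893 + 0.0672 + 0.21 = 1.1702.
Net AUC ratio = 1 / 1.1702 = 0.85.

0.85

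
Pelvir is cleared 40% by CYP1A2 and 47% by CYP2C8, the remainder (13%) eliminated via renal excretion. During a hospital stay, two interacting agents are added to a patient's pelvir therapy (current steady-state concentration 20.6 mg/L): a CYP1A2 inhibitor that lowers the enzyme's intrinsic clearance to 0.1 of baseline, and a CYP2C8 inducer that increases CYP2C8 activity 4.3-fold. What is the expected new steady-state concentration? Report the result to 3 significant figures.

9.40 mg/L

The CYP1A2 pathway (40% of clearance) drops to 0.1× activity: 0.4 × 0.1 = 0.04.
The CYP2C8 pathway (47% of clearance) rises to 4.3× activity: 0.47 × 4.3 = 2.021.
Non-CYP routes (13%) are unchanged.
CL_new/CL_old = 0.04 + 2.021 + 0.13 = 2.191.
Steady-state concentration ∝ 1/CL: new value = 20.6 / 2.191 = 9.40 mg/L.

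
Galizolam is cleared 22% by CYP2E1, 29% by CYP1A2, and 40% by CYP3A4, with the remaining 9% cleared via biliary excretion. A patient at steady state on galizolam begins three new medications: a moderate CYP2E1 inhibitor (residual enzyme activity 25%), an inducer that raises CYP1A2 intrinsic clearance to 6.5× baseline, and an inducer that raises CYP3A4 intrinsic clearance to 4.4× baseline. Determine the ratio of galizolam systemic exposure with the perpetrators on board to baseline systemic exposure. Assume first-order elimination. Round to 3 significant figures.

0.264

The CYP2E1 pathway (22% of clearance) drops to 0.25× activity: 0.22 × 0.25 = 0.055.
The CYP1A2 pathway (29% of clearance) is boosted to 6.5× activity: 0.29 × 6.5 = 1.885.
The CYP3A4 pathway (40% of clearance) is boosted to 4.4× activity: 0.4 × 4.4 = 1.76.
The remaining 9% of clearance is unaffected.
CL_new/CL_old = 0.055 + 1.885 + 1.76 + 0.09 = 3.79.
Because systemic exposure varies inversely with clearance, the combined effect is 1 / 3.79 = 0.264.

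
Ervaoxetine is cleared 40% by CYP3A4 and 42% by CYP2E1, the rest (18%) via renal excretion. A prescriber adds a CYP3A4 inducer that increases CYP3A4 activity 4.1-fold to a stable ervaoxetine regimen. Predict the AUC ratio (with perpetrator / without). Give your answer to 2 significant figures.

The CYP3A4 pathway (40% of clearance) is boosted to 4.1× activity: 0.4 × 4.1 = 1.64.
CYP2E1 (42%) and the residual 18% are unaffected.
Relative clearance = 1.64 + 0.42 + 0.18 = 2.24.
AUC is inversely proportional to clearance, so the fold-change is 1 / 2.24 = 0.45.

0.45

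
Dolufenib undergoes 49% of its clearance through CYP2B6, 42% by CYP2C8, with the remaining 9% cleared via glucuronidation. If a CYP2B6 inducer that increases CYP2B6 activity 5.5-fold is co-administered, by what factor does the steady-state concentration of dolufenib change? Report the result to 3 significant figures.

CYP2B6: 0.49 × 5.5 = 2.695
CYP2C8: 0.42 (unchanged)
Other: 0.09 (unchanged)
Relative clearance = 2.695 + 0.42 + 0.09 = 3.205.
Steady-state concentration ratio = CL_old/CL_new = 1 / 3.205 = 0.312.

0.312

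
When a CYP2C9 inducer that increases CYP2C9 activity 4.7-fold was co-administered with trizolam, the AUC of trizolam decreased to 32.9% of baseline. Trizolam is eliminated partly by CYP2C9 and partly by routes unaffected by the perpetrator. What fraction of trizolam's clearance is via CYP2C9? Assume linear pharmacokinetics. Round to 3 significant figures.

0.551

Call the CYP2C9 fraction fm. After the interaction, CL_new/CL_old = fm × 4.7 + (1 − fm).
AUC ratio = 1 / (new CL fraction), so new CL fraction = 1 / 0.329 = 3.04.
fm × 4.7 + 1 − fm = 3.04  ⇒  fm × (4.7 − 1) = 2.04  ⇒  fm = 0.551.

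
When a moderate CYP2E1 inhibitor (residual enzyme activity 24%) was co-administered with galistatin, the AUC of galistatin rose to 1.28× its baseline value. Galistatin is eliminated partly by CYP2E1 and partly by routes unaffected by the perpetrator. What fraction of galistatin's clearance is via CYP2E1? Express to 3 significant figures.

0.288

CL'/CL = 1 / 1.28 = 0.7812
0.24·fm + (1 − fm) = 0.7812
fm = (0.7812 − 1) / (0.24 − 1) = 0.288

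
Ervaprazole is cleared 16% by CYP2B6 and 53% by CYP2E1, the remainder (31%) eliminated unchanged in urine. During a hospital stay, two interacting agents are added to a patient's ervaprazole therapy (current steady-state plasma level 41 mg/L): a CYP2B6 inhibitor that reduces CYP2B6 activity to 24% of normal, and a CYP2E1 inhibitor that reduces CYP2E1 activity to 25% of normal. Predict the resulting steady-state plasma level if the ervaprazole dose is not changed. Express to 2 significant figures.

The CYP2B6 pathway (16% of clearance) is reduced to 0.24× activity: 0.16 × 0.24 = 0.0384.
The CYP2E1 pathway (53% of clearance) drops to 0.25× activity: 0.53 × 0.25 = 0.1325.
Non-CYP routes (31%) are unchanged.
Relative clearance = 0.0384 + 0.1325 + 0.31 = 0.4809.
Dividing the baseline by the relative clearance: 41 / 0.4809 = 85 mg/L.

85 mg/L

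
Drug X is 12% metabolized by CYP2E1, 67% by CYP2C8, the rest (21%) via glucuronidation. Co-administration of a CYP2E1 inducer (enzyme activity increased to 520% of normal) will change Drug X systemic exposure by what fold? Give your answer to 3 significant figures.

CYP2E1: 0.12 × 5.2 = 0.624
CYP2C8: 0.67 (unchanged)
Other: 0.21 (unchanged)
Relative clearance = 0.624 + 0.67 + 0.21 = 1.504.
Systemic exposure ratio = CL_old/CL_new = 1 / 1.504 = 0.665.

0.665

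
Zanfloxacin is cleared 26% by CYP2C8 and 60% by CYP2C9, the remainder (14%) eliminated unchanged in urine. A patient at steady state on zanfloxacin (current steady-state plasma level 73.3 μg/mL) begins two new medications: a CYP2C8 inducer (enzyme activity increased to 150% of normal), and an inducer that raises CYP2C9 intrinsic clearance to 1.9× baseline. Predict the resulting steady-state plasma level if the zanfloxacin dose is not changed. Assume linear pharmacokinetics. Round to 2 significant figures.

CYP2C8: 0.26 × 1.5 = 0.39
CYP2C9: 0.6 × 1.9 = 1.14
Other: 0.14 (unchanged)
New clearance relative to baseline: 0.39 + 1.14 + 0.14 = 1.67.
New steady-state plasma level = 73.3 / 1.67 = 44 μg/mL (concentration scales inversely with clearance).

44 μg/mL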